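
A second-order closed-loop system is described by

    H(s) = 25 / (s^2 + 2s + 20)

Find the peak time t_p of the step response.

t_p ≈ 0.7207 s

Comparing s^2 + 2s + 20 to s^2 + 2ζωₙs + ωₙ²: ωₙ = √20 ≈ 4.472 rad/s and ζ = 2/(2·√20) ≈ 0.2236.
ζωₙ = 2/2 = 1, so ω_d = ωₙ√(1−ζ²) = √(ωₙ² − (ζωₙ)²) = √(20 − 1²) = √19 ≈ 4.359 rad/s.
t_p = π/ω_d = π/4.359 ≈ 0.7207 s.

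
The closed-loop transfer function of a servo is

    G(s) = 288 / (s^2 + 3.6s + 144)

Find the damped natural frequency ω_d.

ω_d ≈ 11.86 rad/s

Comparing s^2 + 3.6s + 144 to s^2 + 2ζωₙs + ωₙ²: ωₙ = 12 rad/s and ζ = 3.6/(2·12) = 0.15.
ζωₙ = 3.6/2 = 1.8, so ω_d = ωₙ√(1−ζ²) = √(ωₙ² − (ζωₙ)²) = √(144 − 1.8²) = √140.76 ≈ 11.86 rad/s.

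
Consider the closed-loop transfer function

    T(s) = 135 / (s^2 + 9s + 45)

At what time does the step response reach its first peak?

Comparing s^2 + 9s + 45 to s^2 + 2ζωₙs + ωₙ²: ωₙ = √45 ≈ 6.708 rad/s and ζ = 9/(2·√45) ≈ 0.6708.
ζωₙ = 9/2 = 4.5, so ω_d = ωₙ√(1−ζ²) = √(ωₙ² − (ζωₙ)²) = √(45 − 4.5²) = √24.75 ≈ 4.975 rad/s.
t_p = π/ω_d = π/4.975 ≈ 0.6315 s.

t_p ≈ 0.6315 s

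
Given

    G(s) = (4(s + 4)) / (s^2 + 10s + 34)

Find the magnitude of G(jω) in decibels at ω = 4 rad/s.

|G(j4)|_dB ≈ -5.75 dB

Substitute s = j4: numerator = 16 + j16, denominator = 18 + j40.
|G(j4)| = |16 + j16| / |18 + j40| = 22.627 / 43.863 ≈ 0.5159.
In decibels: 20·log₁₀(0.5159) ≈ -5.75 dB.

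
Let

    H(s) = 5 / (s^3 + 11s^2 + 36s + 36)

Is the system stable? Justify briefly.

stable

The denominator s^3 + 11s^2 + 36s + 36 factors as (s + 3)(s + 2)(s + 6), giving poles at s = -3, -2, -6.
Since all poles lie strictly in the left half-plane, the system is stable.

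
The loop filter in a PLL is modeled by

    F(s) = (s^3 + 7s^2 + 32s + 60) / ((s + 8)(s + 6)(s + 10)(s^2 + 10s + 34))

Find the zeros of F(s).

Set the numerator to zero: s^3 + 7s^2 + 32s + 60 = 0.
Factoring: (s^2 + 4s + 20)(s + 3) = 0.

s = -2 + 4j, -2 - 4j, -3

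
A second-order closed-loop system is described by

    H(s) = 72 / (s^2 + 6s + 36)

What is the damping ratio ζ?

Compare the denominator to the standard form s^2 + 2ζωₙs + ωₙ².
ωₙ² = 36, so ωₙ = 6 rad/s.
2ζωₙ = 6, so ζ = 6/(2·6) = 0.5.
With ζ = 0.5 the response is underdamped.

ζ = 0.5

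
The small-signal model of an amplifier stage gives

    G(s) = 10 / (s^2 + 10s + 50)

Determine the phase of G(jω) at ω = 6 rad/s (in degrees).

At s = j6: numerator = 10, denominator = 14 + j60.
∠G = ∠num − ∠den = 0° − (76.866°) = -76.87°.

∠G(j6) ≈ -76.87°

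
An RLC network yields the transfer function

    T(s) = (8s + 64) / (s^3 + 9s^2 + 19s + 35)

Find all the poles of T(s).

The poles are the roots of the denominator s^3 + 9s^2 + 19s + 35 = 0.
Trying s = -7: the polynomial evaluates to 0, so (s + 7) is a factor.
Dividing out leaves s^2 + 2s + 5 = 0.
The quadratic formula then gives s = -1 ± 2j.

s = -1 ± 2j, -7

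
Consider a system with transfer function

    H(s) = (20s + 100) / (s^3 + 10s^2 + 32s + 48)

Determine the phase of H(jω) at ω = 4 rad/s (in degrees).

∠H(j4) ≈ -111.6°

At s = j4: numerator = 100 + j80, denominator = -112 + j64.
∠H = ∠num − ∠den = 38.660° − (150.26°) = -111.6°.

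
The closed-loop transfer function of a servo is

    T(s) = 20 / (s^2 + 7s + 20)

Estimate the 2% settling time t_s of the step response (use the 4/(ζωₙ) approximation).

Comparing s^2 + 7s + 20 to s^2 + 2ζωₙs + ωₙ²: ωₙ = √20 ≈ 4.472 rad/s and ζ = 7/(2·√20) ≈ 0.7826.
ζωₙ = 7/2 = 3.5, so t_s ≈ 4/(ζωₙ) = 4/3.5 ≈ 1.143 s.

t_s ≈ 1.143 s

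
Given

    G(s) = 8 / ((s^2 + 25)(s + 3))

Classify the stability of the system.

The poles can be read from the denominator factors: s = 5j, -5j, -3.
Since the simple pole(s) at s = 5j, -5j lie on the jω-axis with none in the right half-plane, the system is marginally stable.

marginally stable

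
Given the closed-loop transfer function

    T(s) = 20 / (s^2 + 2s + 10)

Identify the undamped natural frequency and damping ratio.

Compare the denominator to the standard form s^2 + 2ζωₙs + ωₙ².
ωₙ² = 10, so ωₙ = √10 ≈ 3.162 rad/s.
2ζωₙ = 2, so ζ = 2/(2·√10) ≈ 0.3162.

ωₙ ≈ 3.162 rad/s, ζ ≈ 0.3162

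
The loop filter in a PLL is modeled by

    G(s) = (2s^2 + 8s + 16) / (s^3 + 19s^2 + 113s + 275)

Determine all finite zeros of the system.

s = -2 + 2j, -2 - 2j

Set the numerator to zero: 2s^2 + 8s + 16 = 0, i.e. 2·(s^2 + 4s + 8) = 0.
Factoring: (s^2 + 4s + 8) = 0.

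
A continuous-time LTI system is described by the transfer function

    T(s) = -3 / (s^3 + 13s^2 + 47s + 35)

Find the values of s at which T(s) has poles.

s = -1, -5, -7

The poles are the roots of the denominator s^3 + 13s^2 + 47s + 35 = 0.
Trying s = -1: the polynomial evaluates to 0, so (s + 1) is a factor.
Dividing out leaves s^2 + 12s + 35 = 0.
Factoring the quadratic: (s + 5)(s + 7) = 0.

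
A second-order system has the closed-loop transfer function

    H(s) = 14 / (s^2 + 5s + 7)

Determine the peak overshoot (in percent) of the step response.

Comparing s^2 + 5s + 7 to s^2 + 2ζωₙs + ωₙ²: ωₙ = √7 ≈ 2.646 rad/s and ζ = 5/(2·√7) ≈ 0.9449.
%OS = 100·exp(−πζ/√(1−ζ²)) = 100·exp(−π·0.9449/√(1−0.9449²)) ≈ 0.0115%.

%OS ≈ 0.0115%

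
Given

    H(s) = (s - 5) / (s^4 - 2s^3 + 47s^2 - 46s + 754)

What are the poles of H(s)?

The poles are the roots of the denominator s^4 - 2s^3 + 47s^2 - 46s + 754 = 0.
No real roots exist; factor into two real quadratics: (s^2 - 4s + 29)(s^2 + 2s + 26) = 0.
Each quadratic gives a conjugate pair via the quadratic formula.

s = 2 ± 5j, -1 ± 5j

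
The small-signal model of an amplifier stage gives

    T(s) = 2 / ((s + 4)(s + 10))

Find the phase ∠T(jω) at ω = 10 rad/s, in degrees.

At s = j10: numerator = 2, denominator = -60 + j140.
∠T = ∠num − ∠den = 0° − (113.20°) = -113.2°.

∠T(j10) ≈ -113.2°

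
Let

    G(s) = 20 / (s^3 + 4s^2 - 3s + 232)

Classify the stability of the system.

unstable

The denominator s^3 + 4s^2 - 3s + 232 factors as (s + 8)(s^2 - 4s + 29), giving poles at s = -8, 2 ± 5j.
Since the pole(s) at s = 2 + 5j, 2 - 5j lie in the right half-plane, the system is unstable.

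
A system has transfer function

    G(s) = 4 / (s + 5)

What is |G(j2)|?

|G(j2)| ≈ 0.7428

Substitute s = j2: numerator = 4, denominator = 5 + j2.
|G(j2)| = |4| / |5 + j2| = 4 / 5.3852 ≈ 0.7428.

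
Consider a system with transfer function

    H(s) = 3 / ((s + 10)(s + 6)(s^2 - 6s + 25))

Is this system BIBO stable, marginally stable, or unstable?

The poles can be read from the denominator factors: s = -10, -6, 3 + 4j, 3 - 4j.
Since the pole(s) at s = 3 + 4j, 3 - 4j lie in the right half-plane, the system is unstable.

unstable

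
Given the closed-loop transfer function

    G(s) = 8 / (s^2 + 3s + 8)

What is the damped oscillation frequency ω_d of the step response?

ω_d ≈ 2.398 rad/s

Comparing s^2 + 3s + 8 to s^2 + 2ζωₙs + ωₙ²: ωₙ = √8 ≈ 2.828 rad/s and ζ = 3/(2·√8) ≈ 0.5303.
ζωₙ = 3/2 = 1.5, so ω_d = ωₙ√(1−ζ²) = √(ωₙ² − (ζωₙ)²) = √(8 − 1.5²) = √5.75 ≈ 2.398 rad/s.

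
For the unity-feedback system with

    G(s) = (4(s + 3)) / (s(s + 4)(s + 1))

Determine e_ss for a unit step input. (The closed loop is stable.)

e_ss = 0

G(s) has one pole at the origin.
This is a Type 1 system; for a step input the steady-state error is zero.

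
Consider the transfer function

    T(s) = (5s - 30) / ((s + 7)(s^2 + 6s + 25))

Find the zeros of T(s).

Set the numerator to zero: 5s - 30 = 0, i.e. 5·(s - 6) = 0.
So s = 6.

s = 6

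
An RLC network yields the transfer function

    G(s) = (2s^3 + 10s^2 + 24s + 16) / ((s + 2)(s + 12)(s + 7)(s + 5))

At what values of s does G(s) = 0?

Set the numerator to zero: 2s^3 + 10s^2 + 24s + 16 = 0, i.e. 2·(s^3 + 5s^2 + 12s + 8) = 0.
Factoring: (s + 1)(s^2 + 4s + 8) = 0.

s = -1, -2 + 2j, -2 - 2j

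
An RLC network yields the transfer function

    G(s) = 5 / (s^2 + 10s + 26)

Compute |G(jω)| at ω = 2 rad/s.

|G(j2)| ≈ 0.1682

Substitute s = j2: numerator = 5, denominator = 22 + j20.
|G(j2)| = |5| / |22 + j20| = 5 / 29.732 ≈ 0.1682.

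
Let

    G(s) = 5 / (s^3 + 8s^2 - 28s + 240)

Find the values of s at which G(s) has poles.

s = 2 + 4j, 2 - 4j, -12

The poles are the roots of the denominator s^3 + 8s^2 - 28s + 240 = 0.
Trying s = -12: the polynomial evaluates to 0, so (s + 12) is a factor.
Dividing out leaves s^2 - 4s + 20 = 0.
The quadratic formula then gives s = 2 ± 4j.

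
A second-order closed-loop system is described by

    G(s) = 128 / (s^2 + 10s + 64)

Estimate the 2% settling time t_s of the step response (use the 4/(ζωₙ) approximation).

Comparing s^2 + 10s + 64 to s^2 + 2ζωₙs + ωₙ²: ωₙ = 8 rad/s and ζ = 10/(2·8) = 0.625.
ζωₙ = 10/2 = 5, so t_s ≈ 4/(ζωₙ) = 4/5 = 0.8000 s.

t_s ≈ 0.8000 s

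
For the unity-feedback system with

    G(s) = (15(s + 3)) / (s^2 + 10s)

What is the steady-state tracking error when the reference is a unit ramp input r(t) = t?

G(s) has one pole at the origin.
This is a Type 1 system. Kv = lim_{s→0} s·G(s) = 45/10 = 9/2.
e_ss = 1/Kv = 1/(9/2) = 2/9 ≈ 0.2222.

e_ss = 0.2222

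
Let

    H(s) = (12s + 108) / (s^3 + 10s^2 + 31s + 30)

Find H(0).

Set s = 0: H(0) = (108) / (30) = 18/5.

H(0) = 18/5 ≈ 3.600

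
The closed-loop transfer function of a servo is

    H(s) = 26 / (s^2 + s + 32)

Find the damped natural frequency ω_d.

ω_d ≈ 5.635 rad/s

Comparing s^2 + s + 32 to s^2 + 2ζωₙs + ωₙ²: ωₙ = √32 ≈ 5.657 rad/s and ζ = 1/(2·√32) ≈ 0.08839.
ζωₙ = 1/2 = 0.5, so ω_d = ωₙ√(1−ζ²) = √(ωₙ² − (ζωₙ)²) = √(32 − 0.5²) = √31.75 ≈ 5.635 rad/s.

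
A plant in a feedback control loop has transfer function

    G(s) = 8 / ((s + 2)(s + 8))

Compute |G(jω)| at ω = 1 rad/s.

Substitute s = j1: numerator = 8, denominator = 15 + j10.
|G(j1)| = |8| / |15 + j10| = 8 / 18.028 ≈ 0.4438.

|G(j1)| ≈ 0.4438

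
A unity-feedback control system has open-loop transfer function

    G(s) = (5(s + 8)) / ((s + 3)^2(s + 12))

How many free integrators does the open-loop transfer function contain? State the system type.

Type 0

The denominator has no factor of s at the origin — no free integrator — so this is a Type 0 system.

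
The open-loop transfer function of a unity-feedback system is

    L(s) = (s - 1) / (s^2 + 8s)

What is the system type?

The denominator has 1 factor of s at the origin (free integrator), so this is a Type 1 system.

Type 1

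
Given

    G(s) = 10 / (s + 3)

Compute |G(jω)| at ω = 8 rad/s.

|G(j8)| ≈ 1.170

Substitute s = j8: numerator = 10, denominator = 3 + j8.
|G(j8)| = |10| / |3 + j8| = 10 / 8.5440 ≈ 1.170.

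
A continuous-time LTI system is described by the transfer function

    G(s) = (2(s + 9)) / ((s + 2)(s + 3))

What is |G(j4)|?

Substitute s = j4: numerator = 18 + j8, denominator = -10 + j20.
|G(j4)| = |18 + j8| / |-10 + j20| = 19.698 / 22.361 ≈ 0.8809.

|G(j4)| ≈ 0.8809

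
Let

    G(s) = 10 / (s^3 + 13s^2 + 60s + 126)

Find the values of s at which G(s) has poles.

The poles are the roots of the denominator s^3 + 13s^2 + 60s + 126 = 0.
Trying s = -7: the polynomial evaluates to 0, so (s + 7) is a factor.
Dividing out leaves s^2 + 6s + 18 = 0.
The quadratic formula then gives s = -3 ± 3j.

s = -7, -3 ± 3j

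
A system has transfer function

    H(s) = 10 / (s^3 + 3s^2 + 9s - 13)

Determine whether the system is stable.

The denominator s^3 + 3s^2 + 9s - 13 factors as (s - 1)(s^2 + 4s + 13), giving poles at s = 1, -2 + 3j, -2 - 3j.
Since the pole(s) at s = 1 lie in the right half-plane, the system is unstable.

unstable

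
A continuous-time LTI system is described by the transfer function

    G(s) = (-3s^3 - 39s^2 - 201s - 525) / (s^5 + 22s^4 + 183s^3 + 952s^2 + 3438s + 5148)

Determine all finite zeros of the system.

Set the numerator to zero: -3s^3 - 39s^2 - 201s - 525 = 0, i.e. -3·(s^3 + 13s^2 + 67s + 175) = 0.
Factoring: (s + 7)(s^2 + 6s + 25) = 0.

s = -7, -3 + 4j, -3 - 4j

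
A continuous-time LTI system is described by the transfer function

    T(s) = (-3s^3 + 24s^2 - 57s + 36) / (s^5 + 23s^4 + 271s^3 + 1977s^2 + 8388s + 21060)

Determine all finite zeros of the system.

s = 4, 1, 3

Set the numerator to zero: -3s^3 + 24s^2 - 57s + 36 = 0, i.e. -3·(s^3 - 8s^2 + 19s - 12) = 0.
Factoring: (s - 4)(s - 1)(s - 3) = 0.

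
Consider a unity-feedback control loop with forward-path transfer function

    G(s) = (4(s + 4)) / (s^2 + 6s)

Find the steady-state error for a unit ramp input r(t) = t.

e_ss = 0.3750

G(s) has one pole at the origin.
This is a Type 1 system. Kv = lim_{s→0} s·G(s) = 16/6 = 8/3.
e_ss = 1/Kv = 1/(8/3) = 3/8 ≈ 0.3750.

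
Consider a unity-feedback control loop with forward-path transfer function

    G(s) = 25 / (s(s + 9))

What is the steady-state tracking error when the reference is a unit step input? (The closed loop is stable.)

G(s) has one pole at the origin.
This is a Type 1 system; for a step input the steady-state error is zero.

e_ss = 0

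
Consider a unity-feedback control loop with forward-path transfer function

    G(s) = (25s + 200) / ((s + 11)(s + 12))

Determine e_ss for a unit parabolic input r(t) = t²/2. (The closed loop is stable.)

e_ss = ∞

G(s) has no poles at the origin.
This is a Type 0 system; Ka = lim_{s→0} s^2·G(s) = 0, so the steady-state error for a parabola input is infinite.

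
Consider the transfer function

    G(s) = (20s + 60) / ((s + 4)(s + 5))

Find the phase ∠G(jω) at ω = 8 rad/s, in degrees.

∠G(j8) ≈ -51.99°

At s = j8: numerator = 60 + j160, denominator = -44 + j72.
∠G = ∠num − ∠den = 69.444° − (121.43°) = -51.99°.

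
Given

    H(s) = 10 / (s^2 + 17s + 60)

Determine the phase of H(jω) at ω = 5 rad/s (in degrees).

∠H(j5) ≈ -67.62°

At s = j5: numerator = 10, denominator = 35 + j85.
∠H = ∠num − ∠den = 0° − (67.620°) = -67.62°.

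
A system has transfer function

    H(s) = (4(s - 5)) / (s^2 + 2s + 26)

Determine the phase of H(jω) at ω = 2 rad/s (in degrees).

At s = j2: numerator = -20 + j8, denominator = 22 + j4.
∠H = ∠num − ∠den = 158.20° − (10.305°) = 147.9°.

∠H(j2) ≈ 147.9°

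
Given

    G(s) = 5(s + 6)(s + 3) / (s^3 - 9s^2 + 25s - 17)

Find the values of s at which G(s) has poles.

The poles are the roots of the denominator s^3 - 9s^2 + 25s - 17 = 0.
Trying s = 1: the polynomial evaluates to 0, so (s - 1) is a factor.
Dividing out leaves s^2 - 8s + 17 = 0.
The quadratic formula then gives s = 4 ± 1j.

s = 4 + j, 4 - j, 1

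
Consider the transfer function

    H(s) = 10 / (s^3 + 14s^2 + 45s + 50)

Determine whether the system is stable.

stable

The denominator s^3 + 14s^2 + 45s + 50 factors as (s^2 + 4s + 5)(s + 10), giving poles at s = -2 + j, -2 - j, -10.
Since all poles lie strictly in the left half-plane, the system is stable.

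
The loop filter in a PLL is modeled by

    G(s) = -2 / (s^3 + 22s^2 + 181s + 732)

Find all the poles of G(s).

s = -5 ± 6j, -12

The poles are the roots of the denominator s^3 + 22s^2 + 181s + 732 = 0.
Trying s = -12: the polynomial evaluates to 0, so (s + 12) is a factor.
Dividing out leaves s^2 + 10s + 61 = 0.
The quadratic formula then gives s = -5 ± 6j.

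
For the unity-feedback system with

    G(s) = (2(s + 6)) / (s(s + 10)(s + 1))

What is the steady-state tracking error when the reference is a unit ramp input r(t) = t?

G(s) has one pole at the origin.
This is a Type 1 system. Kv = lim_{s→0} s·G(s) = 12/10 = 6/5.
e_ss = 1/Kv = 1/(6/5) = 5/6 ≈ 0.8333.

e_ss = 0.8333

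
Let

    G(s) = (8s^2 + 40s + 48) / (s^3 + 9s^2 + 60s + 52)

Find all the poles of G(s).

s = -4 ± 6j, -1

The poles are the roots of the denominator s^3 + 9s^2 + 60s + 52 = 0.
Trying s = -1: the polynomial evaluates to 0, so (s + 1) is a factor.
Dividing out leaves s^2 + 8s + 52 = 0.
The quadratic formula then gives s = -4 ± 6j.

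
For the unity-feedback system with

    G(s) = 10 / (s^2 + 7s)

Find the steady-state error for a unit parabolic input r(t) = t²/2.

e_ss = ∞

G(s) has one pole at the origin.
This is a Type 1 system; Ka = lim_{s→0} s^2·G(s) = 0, so the steady-state error for a parabola input is infinite.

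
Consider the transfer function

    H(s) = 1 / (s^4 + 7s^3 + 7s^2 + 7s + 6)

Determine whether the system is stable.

marginally stable

The denominator s^4 + 7s^3 + 7s^2 + 7s + 6 factors as (s^2 + 1)(s + 6)(s + 1), giving poles at s = ±j, -6, -1.
Since the simple pole(s) at s = ±j lie on the jω-axis with none in the right half-plane, the system is marginally stable.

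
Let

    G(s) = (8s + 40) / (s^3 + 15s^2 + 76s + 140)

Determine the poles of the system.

s = -4 + 2j, -4 - 2j, -7

The poles are the roots of the denominator s^3 + 15s^2 + 76s + 140 = 0.
Trying s = -7: the polynomial evaluates to 0, so (s + 7) is a factor.
Dividing out leaves s^2 + 8s + 20 = 0.
The quadratic formula then gives s = -4 ± 2j.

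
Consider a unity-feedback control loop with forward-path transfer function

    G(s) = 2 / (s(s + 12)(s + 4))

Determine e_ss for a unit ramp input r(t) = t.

e_ss = 24

G(s) has one pole at the origin.
This is a Type 1 system. Kv = lim_{s→0} s·G(s) = 2/48 = 1/24.
e_ss = 1/Kv = 1/(1/24) = 24.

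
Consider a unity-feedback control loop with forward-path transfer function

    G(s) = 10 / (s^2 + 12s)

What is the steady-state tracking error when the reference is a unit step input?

G(s) has one pole at the origin.
This is a Type 1 system; for a step input the steady-state error is zero.

e_ss = 0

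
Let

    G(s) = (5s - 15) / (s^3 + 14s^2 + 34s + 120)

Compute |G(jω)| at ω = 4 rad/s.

Substitute s = j4: numerator = -15 + j20, denominator = -104 + j72.
|G(j4)| = |-15 + j20| / |-104 + j72| = 25 / 126.49 ≈ 0.1976.

|G(j4)| ≈ 0.1976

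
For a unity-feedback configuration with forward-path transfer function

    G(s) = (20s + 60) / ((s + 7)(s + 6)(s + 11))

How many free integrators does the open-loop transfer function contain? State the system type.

The denominator has no factor of s at the origin — no free integrator — so this is a Type 0 system.

Type 0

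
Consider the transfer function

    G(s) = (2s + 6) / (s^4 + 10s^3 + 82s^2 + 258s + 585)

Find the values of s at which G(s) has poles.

s = -3 + 6j, -3 - 6j, -2 + 3j, -2 - 3j

The poles are the roots of the denominator s^4 + 10s^3 + 82s^2 + 258s + 585 = 0.
No real roots exist; factor into two real quadratics: (s^2 + 6s + 45)(s^2 + 4s + 13) = 0.
Each quadratic gives a conjugate pair via the quadratic formula.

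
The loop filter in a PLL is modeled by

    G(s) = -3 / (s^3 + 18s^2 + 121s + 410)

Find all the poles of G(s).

s = -4 + 5j, -4 - 5j, -10

The poles are the roots of the denominator s^3 + 18s^2 + 121s + 410 = 0.
Trying s = -10: the polynomial evaluates to 0, so (s + 10) is a factor.
Dividing out leaves s^2 + 8s + 41 = 0.
The quadratic formula then gives s = -4 ± 5j.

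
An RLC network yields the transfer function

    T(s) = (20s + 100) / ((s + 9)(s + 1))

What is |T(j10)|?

Substitute s = j10: numerator = 100 + j200, denominator = -91 + j100.
|T(j10)| = |100 + j200| / |-91 + j100| = 223.61 / 135.21 ≈ 1.654.

|T(j10)| ≈ 1.654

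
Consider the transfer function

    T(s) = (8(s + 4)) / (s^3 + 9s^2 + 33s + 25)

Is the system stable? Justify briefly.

stable

The denominator s^3 + 9s^2 + 33s + 25 factors as (s^2 + 8s + 25)(s + 1), giving poles at s = -4 + 3j, -4 - 3j, -1.
Since all poles lie strictly in the left half-plane, the system is stable.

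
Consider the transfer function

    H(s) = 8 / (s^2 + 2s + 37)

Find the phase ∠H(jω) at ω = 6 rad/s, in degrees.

∠H(j6) ≈ -85.24°

At s = j6: numerator = 8, denominator = 1 + j12.
∠H = ∠num − ∠den = 0° − (85.236°) = -85.24°.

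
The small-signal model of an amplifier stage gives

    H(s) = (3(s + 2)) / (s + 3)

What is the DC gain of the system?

Set s = 0: H(0) = (6) / (3) = 2.

H(0) = 2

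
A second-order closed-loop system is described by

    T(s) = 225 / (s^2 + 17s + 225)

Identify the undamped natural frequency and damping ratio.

ωₙ = 15 rad/s, ζ ≈ 0.5667

Compare the denominator to the standard form s^2 + 2ζωₙs + ωₙ².
ωₙ² = 225, so ωₙ = 15 rad/s.
2ζωₙ = 17, so ζ = 17/(2·15) ≈ 0.5667.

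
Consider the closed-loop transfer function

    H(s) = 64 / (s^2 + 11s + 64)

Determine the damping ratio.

ζ = 0.6875

Compare the denominator to the standard form s^2 + 2ζωₙs + ωₙ².
ωₙ² = 64, so ωₙ = 8 rad/s.
2ζωₙ = 11, so ζ = 11/(2·8) = 0.6875.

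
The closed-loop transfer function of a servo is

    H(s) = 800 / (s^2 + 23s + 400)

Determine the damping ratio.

ζ = 0.575

Compare the denominator to the standard form s^2 + 2ζωₙs + ωₙ².
ωₙ² = 400, so ωₙ = 20 rad/s.
2ζωₙ = 23, so ζ = 23/(2·20) = 0.575.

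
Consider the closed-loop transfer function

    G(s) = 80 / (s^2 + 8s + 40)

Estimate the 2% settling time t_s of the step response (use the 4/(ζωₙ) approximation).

t_s ≈ 1 s

Comparing s^2 + 8s + 40 to s^2 + 2ζωₙs + ωₙ²: ωₙ = √40 ≈ 6.325 rad/s and ζ = 8/(2·√40) ≈ 0.6325.
ζωₙ = 8/2 = 4, so t_s ≈ 4/(ζωₙ) = 4/4 = 1 s.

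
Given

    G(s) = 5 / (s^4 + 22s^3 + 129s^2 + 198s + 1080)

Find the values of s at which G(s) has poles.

The poles are the roots of the denominator s^4 + 22s^3 + 129s^2 + 198s + 1080 = 0.
Trying s = -10: the polynomial evaluates to 0, so (s + 10) is a factor.
Dividing out leaves s^3 + 12s^2 + 9s + 108 = 0.
This factors further as (s^2 + 9)(s + 12) = 0.

s = 3j, -3j, -10, -12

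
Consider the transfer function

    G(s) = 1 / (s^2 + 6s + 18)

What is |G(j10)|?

|G(j10)| ≈ 0.009842

Substitute s = j10: numerator = 1, denominator = -82 + j60.
|G(j10)| = |1| / |-82 + j60| = 1 / 101.61 ≈ 0.009842.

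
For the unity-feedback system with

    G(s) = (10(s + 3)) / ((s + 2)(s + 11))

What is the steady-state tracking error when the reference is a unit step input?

e_ss = 0.4231

G(s) has no poles at the origin.
This is a Type 0 system. Kp = lim_{s→0} G(s) = 30/22 = 15/11.
e_ss = 1/(1 + Kp) = 1/(1 + 15/11) = 11/26 ≈ 0.4231.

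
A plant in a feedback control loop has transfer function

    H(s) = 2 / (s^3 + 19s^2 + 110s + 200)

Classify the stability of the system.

stable

The denominator s^3 + 19s^2 + 110s + 200 factors as (s + 4)(s + 5)(s + 10), giving poles at s = -4, -5, -10.
Since all poles lie strictly in the left half-plane, the system is stable.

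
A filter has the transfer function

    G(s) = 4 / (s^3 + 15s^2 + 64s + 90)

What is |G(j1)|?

Substitute s = j1: numerator = 4, denominator = 75 + j63.
|G(j1)| = |4| / |75 + j63| = 4 / 97.949 ≈ 0.04084.

|G(j1)| ≈ 0.04084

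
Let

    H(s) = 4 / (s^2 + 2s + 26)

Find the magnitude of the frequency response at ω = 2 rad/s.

|H(j2)| ≈ 0.1789

Substitute s = j2: numerator = 4, denominator = 22 + j4.
|H(j2)| = |4| / |22 + j4| = 4 / 22.361 ≈ 0.1789.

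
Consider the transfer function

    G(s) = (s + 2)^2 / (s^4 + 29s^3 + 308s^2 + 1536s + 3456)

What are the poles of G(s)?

s = -4 ± 4j, -12, -9

The poles are the roots of the denominator s^4 + 29s^3 + 308s^2 + 1536s + 3456 = 0.
Trying s = -12: the polynomial evaluates to 0, so (s + 12) is a factor.
Dividing out leaves s^3 + 17s^2 + 104s + 288 = 0.
This factors further as (s^2 + 8s + 32)(s + 9) = 0.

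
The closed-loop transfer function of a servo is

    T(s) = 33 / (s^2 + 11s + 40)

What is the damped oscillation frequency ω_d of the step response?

ω_d ≈ 3.122 rad/s

Comparing s^2 + 11s + 40 to s^2 + 2ζωₙs + ωₙ²: ωₙ = √40 ≈ 6.325 rad/s and ζ = 11/(2·√40) ≈ 0.8696.
ζωₙ = 11/2 = 5.5, so ω_d = ωₙ√(1−ζ²) = √(ωₙ² − (ζωₙ)²) = √(40 − 5.5²) = √9.75 ≈ 3.122 rad/s.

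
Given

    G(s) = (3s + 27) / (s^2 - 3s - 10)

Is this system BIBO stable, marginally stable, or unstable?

unstable

The denominator s^2 - 3s - 10 factors as (s + 2)(s - 5), giving poles at s = -2, 5.
Since the pole(s) at s = 5 lie in the right half-plane, the system is unstable.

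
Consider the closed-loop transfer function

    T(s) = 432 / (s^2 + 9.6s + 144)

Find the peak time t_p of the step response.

Comparing s^2 + 9.6s + 144 to s^2 + 2ζωₙs + ωₙ²: ωₙ = 12 rad/s and ζ = 9.6/(2·12) = 0.4.
ζωₙ = 9.6/2 = 4.8, so ω_d = ωₙ√(1−ζ²) = √(ωₙ² − (ζωₙ)²) = √(144 − 4.8²) = √120.96 ≈ 11.00 rad/s.
t_p = π/ω_d = π/11.00 ≈ 0.2856 s.

t_p ≈ 0.2856 s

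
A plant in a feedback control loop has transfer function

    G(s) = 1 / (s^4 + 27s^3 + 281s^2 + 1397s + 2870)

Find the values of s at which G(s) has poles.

The poles are the roots of the denominator s^4 + 27s^3 + 281s^2 + 1397s + 2870 = 0.
Trying s = -7: the polynomial evaluates to 0, so (s + 7) is a factor.
Dividing out leaves s^3 + 20s^2 + 141s + 410 = 0.
This factors further as (s^2 + 10s + 41)(s + 10) = 0.

s = -5 ± 4j, -7, -10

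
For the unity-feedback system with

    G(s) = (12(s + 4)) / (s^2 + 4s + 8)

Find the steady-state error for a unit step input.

G(s) has no poles at the origin.
This is a Type 0 system. Kp = lim_{s→0} G(s) = 48/8 = 6.
e_ss = 1/(1 + Kp) = 1/(1 + 6) = 1/7 ≈ 0.1429.

e_ss = 0.1429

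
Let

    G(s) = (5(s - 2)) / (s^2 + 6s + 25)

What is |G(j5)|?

Substitute s = j5: numerator = -10 + j25, denominator = j30.
|G(j5)| = |-10 + j25| / |j30| = 26.926 / 30 ≈ 0.8975.

|G(j5)| ≈ 0.8975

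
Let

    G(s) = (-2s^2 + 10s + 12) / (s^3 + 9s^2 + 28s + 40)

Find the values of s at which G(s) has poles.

The poles are the roots of the denominator s^3 + 9s^2 + 28s + 40 = 0.
Trying s = -5: the polynomial evaluates to 0, so (s + 5) is a factor.
Dividing out leaves s^2 + 4s + 8 = 0.
The quadratic formula then gives s = -2 ± 2j.

s = -5, -2 ± 2j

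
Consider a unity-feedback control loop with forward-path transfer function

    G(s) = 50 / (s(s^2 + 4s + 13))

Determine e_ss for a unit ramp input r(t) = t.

G(s) has one pole at the origin.
This is a Type 1 system. Kv = lim_{s→0} s·G(s) = 50/13.
e_ss = 1/Kv = 1/(50/13) = 13/50 ≈ 0.2600.

e_ss = 0.2600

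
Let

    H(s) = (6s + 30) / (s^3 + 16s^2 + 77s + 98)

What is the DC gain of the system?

Set s = 0: H(0) = (30) / (98) = 15/49.

H(0) = 15/49 ≈ 0.3061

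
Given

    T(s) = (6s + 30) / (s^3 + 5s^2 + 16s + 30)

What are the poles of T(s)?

The poles are the roots of the denominator s^3 + 5s^2 + 16s + 30 = 0.
Trying s = -3: the polynomial evaluates to 0, so (s + 3) is a factor.
Dividing out leaves s^2 + 2s + 10 = 0.
The quadratic formula then gives s = -1 ± 3j.

s = -1 ± 3j, -3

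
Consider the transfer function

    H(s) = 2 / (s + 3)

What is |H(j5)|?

|H(j5)| ≈ 0.3430

Substitute s = j5: numerator = 2, denominator = 3 + j5.
|H(j5)| = |2| / |3 + j5| = 2 / 5.8310 ≈ 0.3430.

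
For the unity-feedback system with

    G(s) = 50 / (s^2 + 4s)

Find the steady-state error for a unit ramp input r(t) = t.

G(s) has one pole at the origin.
This is a Type 1 system. Kv = lim_{s→0} s·G(s) = 50/4 = 25/2.
e_ss = 1/Kv = 1/(25/2) = 2/25 ≈ 0.08000.

e_ss = 0.08000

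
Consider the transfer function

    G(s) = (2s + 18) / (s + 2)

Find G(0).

Set s = 0: G(0) = (18) / (2) = 9.

G(0) = 9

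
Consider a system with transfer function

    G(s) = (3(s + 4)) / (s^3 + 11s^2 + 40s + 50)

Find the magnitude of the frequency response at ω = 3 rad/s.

Substitute s = j3: numerator = 12 + j9, denominator = -49 + j93.
|G(j3)| = |12 + j9| / |-49 + j93| = 15 / 105.12 ≈ 0.1427.

|G(j3)| ≈ 0.1427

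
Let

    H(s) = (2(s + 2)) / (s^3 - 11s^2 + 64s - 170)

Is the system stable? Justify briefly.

The denominator s^3 - 11s^2 + 64s - 170 factors as (s - 5)(s^2 - 6s + 34), giving poles at s = 5, 3 + 5j, 3 - 5j.
Since the pole(s) at s = 5, 3 ± 5j lie in the right half-plane, the system is unstable.

unstable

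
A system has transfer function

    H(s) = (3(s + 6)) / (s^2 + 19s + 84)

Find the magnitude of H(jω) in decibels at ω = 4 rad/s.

|H(j4)|_dB ≈ -13.5 dB

Substitute s = j4: numerator = 18 + j12, denominator = 68 + j76.
|H(j4)| = |18 + j12| / |68 + j76| = 21.633 / 101.98 ≈ 0.2121.
In decibels: 20·log₁₀(0.2121) ≈ -13.5 dB.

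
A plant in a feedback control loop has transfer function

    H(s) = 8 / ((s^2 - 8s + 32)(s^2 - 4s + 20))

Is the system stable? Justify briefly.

The poles can be read from the denominator factors: s = 4 + 4j, 4 - 4j, 2 + 4j, 2 - 4j.
Since the pole(s) at s = 4 ± 4j, 2 ± 4j lie in the right half-plane, the system is unstable.

unstable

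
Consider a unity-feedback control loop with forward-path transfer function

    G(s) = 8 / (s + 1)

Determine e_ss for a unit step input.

G(s) has no poles at the origin.
This is a Type 0 system. Kp = lim_{s→0} G(s) = 8/1.
e_ss = 1/(1 + Kp) = 1/(1 + 8) = 1/9 ≈ 0.1111.

e_ss = 0.1111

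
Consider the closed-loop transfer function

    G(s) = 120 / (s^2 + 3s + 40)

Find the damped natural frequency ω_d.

ω_d ≈ 6.144 rad/s

Comparing s^2 + 3s + 40 to s^2 + 2ζωₙs + ωₙ²: ωₙ = √40 ≈ 6.325 rad/s and ζ = 3/(2·√40) ≈ 0.2372.
ζωₙ = 3/2 = 1.5, so ω_d = ωₙ√(1−ζ²) = √(ωₙ² − (ζωₙ)²) = √(40 − 1.5²) = √37.75 ≈ 6.144 rad/s.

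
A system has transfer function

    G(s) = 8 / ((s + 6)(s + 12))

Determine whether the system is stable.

The poles can be read from the denominator factors: s = -6, -12.
Since all poles lie strictly in the left half-plane, the system is stable.

stable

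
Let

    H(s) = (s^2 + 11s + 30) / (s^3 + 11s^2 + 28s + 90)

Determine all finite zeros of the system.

s = -6, -5

Set the numerator to zero: s^2 + 11s + 30 = 0.
Factoring: (s + 6)(s + 5) = 0.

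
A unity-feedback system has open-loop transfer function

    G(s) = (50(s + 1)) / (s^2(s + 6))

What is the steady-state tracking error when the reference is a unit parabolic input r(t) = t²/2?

e_ss = 0.1200

G(s) has 2 poles at the origin.
This is a Type 2 system. Ka = lim_{s→0} s^2·G(s) = 50/6 = 25/3.
e_ss = 1/Ka = 1/(25/3) = 3/25 ≈ 0.1200.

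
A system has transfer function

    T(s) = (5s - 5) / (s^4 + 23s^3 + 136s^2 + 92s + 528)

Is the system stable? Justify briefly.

marginally stable

The denominator s^4 + 23s^3 + 136s^2 + 92s + 528 factors as (s^2 + 4)(s + 12)(s + 11), giving poles at s = ±2j, -12, -11.
Since the simple pole(s) at s = ±2j lie on the jω-axis with none in the right half-plane, the system is marginally stable.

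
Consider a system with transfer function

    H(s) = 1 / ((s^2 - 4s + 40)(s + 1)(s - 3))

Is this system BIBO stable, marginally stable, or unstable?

The poles can be read from the denominator factors: s = 2 ± 6j, -1, 3.
Since the pole(s) at s = 2 ± 6j, 3 lie in the right half-plane, the system is unstable.

unstable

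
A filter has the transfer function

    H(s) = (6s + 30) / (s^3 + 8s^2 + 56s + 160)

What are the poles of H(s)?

s = -2 ± 6j, -4

The poles are the roots of the denominator s^3 + 8s^2 + 56s + 160 = 0.
Trying s = -4: the polynomial evaluates to 0, so (s + 4) is a factor.
Dividing out leaves s^2 + 4s + 40 = 0.
The quadratic formula then gives s = -2 ± 6j.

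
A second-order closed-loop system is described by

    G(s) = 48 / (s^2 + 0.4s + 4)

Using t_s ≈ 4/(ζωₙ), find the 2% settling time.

Comparing s^2 + 0.4s + 4 to s^2 + 2ζωₙs + ωₙ²: ωₙ = 2 rad/s and ζ = 0.4/(2·2) = 0.1.
ζωₙ = 0.4/2 = 0.2, so t_s ≈ 4/(ζωₙ) = 4/0.2 = 20 s.

t_s ≈ 20 s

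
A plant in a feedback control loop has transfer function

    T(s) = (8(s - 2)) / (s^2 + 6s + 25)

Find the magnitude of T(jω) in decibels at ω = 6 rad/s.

Substitute s = j6: numerator = -16 + j48, denominator = -11 + j36.
|T(j6)| = |-16 + j48| / |-11 + j36| = 50.596 / 37.643 ≈ 1.344.
In decibels: 20·log₁₀(1.344) ≈ 2.57 dB.

|T(j6)|_dB ≈ 2.57 dB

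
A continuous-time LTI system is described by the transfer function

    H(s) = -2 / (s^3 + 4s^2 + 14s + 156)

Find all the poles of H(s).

The poles are the roots of the denominator s^3 + 4s^2 + 14s + 156 = 0.
Trying s = -6: the polynomial evaluates to 0, so (s + 6) is a factor.
Dividing out leaves s^2 - 2s + 26 = 0.
The quadratic formula then gives s = 1 ± 5j.

s = 1 ± 5j, -6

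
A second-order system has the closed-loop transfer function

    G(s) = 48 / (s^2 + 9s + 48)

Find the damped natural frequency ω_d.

ω_d ≈ 5.268 rad/s

Comparing s^2 + 9s + 48 to s^2 + 2ζωₙs + ωₙ²: ωₙ = √48 ≈ 6.928 rad/s and ζ = 9/(2·√48) ≈ 0.6495.
ζωₙ = 9/2 = 4.5, so ω_d = ωₙ√(1−ζ²) = √(ωₙ² − (ζωₙ)²) = √(48 − 4.5²) = √27.75 ≈ 5.268 rad/s.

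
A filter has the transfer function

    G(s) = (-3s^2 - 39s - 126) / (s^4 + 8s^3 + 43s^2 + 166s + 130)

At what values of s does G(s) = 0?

Set the numerator to zero: -3s^2 - 39s - 126 = 0, i.e. -3·(s^2 + 13s + 42) = 0.
Factoring: (s + 6)(s + 7) = 0.

s = -6, -7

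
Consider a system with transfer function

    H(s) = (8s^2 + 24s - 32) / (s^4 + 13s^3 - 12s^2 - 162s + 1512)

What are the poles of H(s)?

The poles are the roots of the denominator s^4 + 13s^3 - 12s^2 - 162s + 1512 = 0.
Trying s = -12: the polynomial evaluates to 0, so (s + 12) is a factor.
Dividing out leaves s^3 + s^2 - 24s + 126 = 0.
This factors further as (s^2 - 6s + 18)(s + 7) = 0.

s = 3 ± 3j, -12, -7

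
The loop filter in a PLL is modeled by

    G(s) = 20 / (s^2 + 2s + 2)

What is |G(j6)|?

|G(j6)| ≈ 0.5547

Substitute s = j6: numerator = 20, denominator = -34 + j12.
|G(j6)| = |20| / |-34 + j12| = 20 / 36.056 ≈ 0.5547.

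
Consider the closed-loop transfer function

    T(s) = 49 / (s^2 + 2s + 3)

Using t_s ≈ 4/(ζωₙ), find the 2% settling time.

Comparing s^2 + 2s + 3 to s^2 + 2ζωₙs + ωₙ²: ωₙ = √3 ≈ 1.732 rad/s and ζ = 2/(2·√3) ≈ 0.5774.
ζωₙ = 2/2 = 1, so t_s ≈ 4/(ζωₙ) = 4/1 = 4 s.

t_s ≈ 4 s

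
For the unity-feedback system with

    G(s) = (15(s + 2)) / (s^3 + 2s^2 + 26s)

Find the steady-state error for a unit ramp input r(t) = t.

G(s) has one pole at the origin.
This is a Type 1 system. Kv = lim_{s→0} s·G(s) = 30/26 = 15/13.
e_ss = 1/Kv = 1/(15/13) = 13/15 ≈ 0.8667.

e_ss = 0.8667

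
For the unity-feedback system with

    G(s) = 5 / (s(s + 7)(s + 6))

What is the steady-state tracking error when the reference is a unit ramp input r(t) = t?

G(s) has one pole at the origin.
This is a Type 1 system. Kv = lim_{s→0} s·G(s) = 5/42.
e_ss = 1/Kv = 1/(5/42) = 42/5 ≈ 8.400.

e_ss = 8.400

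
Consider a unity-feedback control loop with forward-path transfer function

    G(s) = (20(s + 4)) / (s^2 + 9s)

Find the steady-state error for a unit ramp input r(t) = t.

G(s) has one pole at the origin.
This is a Type 1 system. Kv = lim_{s→0} s·G(s) = 80/9.
e_ss = 1/Kv = 1/(80/9) = 9/80 ≈ 0.1125.

e_ss = 0.1125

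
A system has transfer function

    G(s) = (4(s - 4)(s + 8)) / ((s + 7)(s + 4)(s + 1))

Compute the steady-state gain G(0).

G(0) = -32/7 ≈ -4.571

At s = 0 each factor (s + a) contributes a and each (s^2 + bs + c) contributes c.
G(0) = 4·(-4) · (8) / ((7) · (4) · (1)) = -128/28 = -32/7.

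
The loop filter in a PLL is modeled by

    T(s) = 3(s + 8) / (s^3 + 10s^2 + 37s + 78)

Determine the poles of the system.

s = -2 + 3j, -2 - 3j, -6

The poles are the roots of the denominator s^3 + 10s^2 + 37s + 78 = 0.
Trying s = -6: the polynomial evaluates to 0, so (s + 6) is a factor.
Dividing out leaves s^2 + 4s + 13 = 0.
The quadratic formula then gives s = -2 ± 3j.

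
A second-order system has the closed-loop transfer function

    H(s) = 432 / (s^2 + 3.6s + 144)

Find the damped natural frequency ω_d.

Comparing s^2 + 3.6s + 144 to s^2 + 2ζωₙs + ωₙ²: ωₙ = 12 rad/s and ζ = 3.6/(2·12) = 0.15.
ζωₙ = 3.6/2 = 1.8, so ω_d = ωₙ√(1−ζ²) = √(ωₙ² − (ζωₙ)²) = √(144 − 1.8²) = √140.76 ≈ 11.86 rad/s.

ω_d ≈ 11.86 rad/s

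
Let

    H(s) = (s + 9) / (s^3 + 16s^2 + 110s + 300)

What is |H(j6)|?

Substitute s = j6: numerator = 9 + j6, denominator = -276 + j444.
|H(j6)| = |9 + j6| / |-276 + j444| = 10.817 / 522.79 ≈ 0.02069.

|H(j6)| ≈ 0.02069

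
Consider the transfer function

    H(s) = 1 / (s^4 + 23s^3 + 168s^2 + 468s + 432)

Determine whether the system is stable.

The denominator s^4 + 23s^3 + 168s^2 + 468s + 432 factors as (s + 2)(s + 6)(s + 12)(s + 3), giving poles at s = -2, -6, -12, -3.
Since all poles lie strictly in the left half-plane, the system is stable.

stable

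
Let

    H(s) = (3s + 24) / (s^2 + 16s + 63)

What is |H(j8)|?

|H(j8)| ≈ 0.2652

Substitute s = j8: numerator = 24 + j24, denominator = -1 + j128.
|H(j8)| = |24 + j24| / |-1 + j128| = 33.941 / 128.00 ≈ 0.2652.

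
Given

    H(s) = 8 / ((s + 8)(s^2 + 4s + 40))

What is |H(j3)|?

Substitute s = j3: numerator = 8, denominator = 212 + j189.
|H(j3)| = |8| / |212 + j189| = 8 / 284.02 ≈ 0.02817.

|H(j3)| ≈ 0.02817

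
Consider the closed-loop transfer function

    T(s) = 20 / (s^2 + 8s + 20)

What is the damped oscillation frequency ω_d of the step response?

ω_d = 2 rad/s

Comparing s^2 + 8s + 20 to s^2 + 2ζωₙs + ωₙ²: ωₙ = √20 ≈ 4.472 rad/s and ζ = 8/(2·√20) ≈ 0.8944.
ζωₙ = 8/2 = 4, so ω_d = ωₙ√(1−ζ²) = √(ωₙ² − (ζωₙ)²) = √(20 − 4²) = √4 = 2 rad/s.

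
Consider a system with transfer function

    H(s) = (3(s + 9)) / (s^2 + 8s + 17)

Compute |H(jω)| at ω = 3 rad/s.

Substitute s = j3: numerator = 27 + j9, denominator = 8 + j24.
|H(j3)| = |27 + j9| / |8 + j24| = 28.460 / 25.298 = 1.125.

|H(j3)| = 1.125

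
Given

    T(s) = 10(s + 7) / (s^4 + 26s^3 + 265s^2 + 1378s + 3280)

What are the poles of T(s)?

The poles are the roots of the denominator s^4 + 26s^3 + 265s^2 + 1378s + 3280 = 0.
Trying s = -10: the polynomial evaluates to 0, so (s + 10) is a factor.
Dividing out leaves s^3 + 16s^2 + 105s + 328 = 0.
This factors further as (s^2 + 8s + 41)(s + 8) = 0.

s = -10, -4 ± 5j, -8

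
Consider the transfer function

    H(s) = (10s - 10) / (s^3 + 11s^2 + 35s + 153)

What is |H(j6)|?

Substitute s = j6: numerator = -10 + j60, denominator = -243 - j6.
|H(j6)| = |-10 + j60| / |-243 - j6| = 60.828 / 243.07 ≈ 0.2502.

|H(j6)| ≈ 0.2502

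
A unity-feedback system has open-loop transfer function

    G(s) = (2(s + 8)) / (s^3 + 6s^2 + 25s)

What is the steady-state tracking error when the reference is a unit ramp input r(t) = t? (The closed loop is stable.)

e_ss = 1.562

G(s) has one pole at the origin.
This is a Type 1 system. Kv = lim_{s→0} s·G(s) = 16/25.
e_ss = 1/Kv = 1/(16/25) = 25/16 ≈ 1.562.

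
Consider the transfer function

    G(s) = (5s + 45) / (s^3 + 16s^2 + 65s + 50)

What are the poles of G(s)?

s = -5, -10, -1

The poles are the roots of the denominator s^3 + 16s^2 + 65s + 50 = 0.
Trying s = -5: the polynomial evaluates to 0, so (s + 5) is a factor.
Dividing out leaves s^2 + 11s + 10 = 0.
Factoring the quadratic: (s + 10)(s + 1) = 0.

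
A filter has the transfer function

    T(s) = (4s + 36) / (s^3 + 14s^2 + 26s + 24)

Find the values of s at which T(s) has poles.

s = -1 + j, -1 - j, -12

The poles are the roots of the denominator s^3 + 14s^2 + 26s + 24 = 0.
Trying s = -12: the polynomial evaluates to 0, so (s + 12) is a factor.
Dividing out leaves s^2 + 2s + 2 = 0.
The quadratic formula then gives s = -1 ± 1j.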